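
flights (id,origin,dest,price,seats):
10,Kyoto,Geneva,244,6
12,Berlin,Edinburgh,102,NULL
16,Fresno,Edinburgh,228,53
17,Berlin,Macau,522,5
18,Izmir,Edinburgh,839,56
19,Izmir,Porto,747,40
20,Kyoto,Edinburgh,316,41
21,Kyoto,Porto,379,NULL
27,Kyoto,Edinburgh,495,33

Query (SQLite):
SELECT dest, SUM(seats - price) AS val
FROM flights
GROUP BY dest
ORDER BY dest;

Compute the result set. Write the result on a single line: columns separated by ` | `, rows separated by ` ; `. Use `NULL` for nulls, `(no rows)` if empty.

Edinburgh | -1695 ; Geneva | -238 ; Macau | -517 ; Porto | -707

For each row compute seats - price.
Group by dest; take SUM of the expression per group.
  Edinburgh: ids {12, 16, 18, 20, 27} → SUM(seats - price)=-1695
  Geneva: ids {10} → SUM(seats - price)=-238
  Macau: ids {17} → SUM(seats - price)=-517
  Porto: ids {19, 21} → SUM(seats - price)=-707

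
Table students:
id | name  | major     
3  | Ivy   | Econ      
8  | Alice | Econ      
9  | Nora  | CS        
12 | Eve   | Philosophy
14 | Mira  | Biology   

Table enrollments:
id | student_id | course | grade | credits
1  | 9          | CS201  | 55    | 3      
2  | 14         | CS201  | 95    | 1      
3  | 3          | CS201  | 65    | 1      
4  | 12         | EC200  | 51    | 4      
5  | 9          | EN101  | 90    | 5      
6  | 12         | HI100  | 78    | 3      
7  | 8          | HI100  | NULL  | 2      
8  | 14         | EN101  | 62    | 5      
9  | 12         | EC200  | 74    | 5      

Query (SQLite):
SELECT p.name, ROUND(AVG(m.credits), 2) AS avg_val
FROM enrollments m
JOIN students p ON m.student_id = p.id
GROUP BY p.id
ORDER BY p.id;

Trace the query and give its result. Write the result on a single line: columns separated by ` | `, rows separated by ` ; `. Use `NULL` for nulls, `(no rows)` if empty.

Ivy | 1 ; Alice | 2 ; Nora | 4 ; Eve | 4 ; Mira | 3

Join each enrollments row to its students via student_id.
Group joined rows by students.id; compute ROUND(AVG(m.credits), 2) per group.
  3: ids {3} → ROUND(AVG(m.credits), 2)=1
  8: ids {7} → ROUND(AVG(m.credits), 2)=2
  9: ids {1, 5} → ROUND(AVG(m.credits), 2)=4
  12: ids {4, 6, 9} → ROUND(AVG(m.credits), 2)=4
  14: ids {2, 8} → ROUND(AVG(m.credits), 2)=3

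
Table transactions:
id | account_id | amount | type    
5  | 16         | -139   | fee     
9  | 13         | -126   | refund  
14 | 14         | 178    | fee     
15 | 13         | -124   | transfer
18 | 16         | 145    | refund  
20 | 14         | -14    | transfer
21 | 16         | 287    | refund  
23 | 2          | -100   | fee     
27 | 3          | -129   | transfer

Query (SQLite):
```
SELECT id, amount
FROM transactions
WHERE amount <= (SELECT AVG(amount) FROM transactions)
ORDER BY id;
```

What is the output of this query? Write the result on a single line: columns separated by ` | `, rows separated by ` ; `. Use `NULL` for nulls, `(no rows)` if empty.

5 | -139 ; 9 | -126 ; 15 | -124 ; 20 | -14 ; 23 | -100 ; 27 | -129

Scalar subquery: AVG(amount) over all transactions rows = -2.444444 (≈; comparison uses full precision).
Keep rows where amount <= that value.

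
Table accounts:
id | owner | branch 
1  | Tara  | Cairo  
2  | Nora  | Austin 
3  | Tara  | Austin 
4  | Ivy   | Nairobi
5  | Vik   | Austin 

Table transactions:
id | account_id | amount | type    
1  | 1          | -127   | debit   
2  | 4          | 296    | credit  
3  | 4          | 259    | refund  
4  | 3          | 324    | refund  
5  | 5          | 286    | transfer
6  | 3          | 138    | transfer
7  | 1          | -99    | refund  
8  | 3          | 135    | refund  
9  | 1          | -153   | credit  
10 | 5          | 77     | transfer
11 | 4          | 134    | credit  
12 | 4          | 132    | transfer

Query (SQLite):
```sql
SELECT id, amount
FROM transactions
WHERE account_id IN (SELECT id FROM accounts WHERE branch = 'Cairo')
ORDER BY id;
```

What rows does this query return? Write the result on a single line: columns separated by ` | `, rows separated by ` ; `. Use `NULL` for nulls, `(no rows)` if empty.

1 | -127 ; 7 | -99 ; 9 | -153

Inner query: accounts.id where branch = 'Cairo'.
Outer: keep transactions rows whose account_id is in that set.
Inner query → {1}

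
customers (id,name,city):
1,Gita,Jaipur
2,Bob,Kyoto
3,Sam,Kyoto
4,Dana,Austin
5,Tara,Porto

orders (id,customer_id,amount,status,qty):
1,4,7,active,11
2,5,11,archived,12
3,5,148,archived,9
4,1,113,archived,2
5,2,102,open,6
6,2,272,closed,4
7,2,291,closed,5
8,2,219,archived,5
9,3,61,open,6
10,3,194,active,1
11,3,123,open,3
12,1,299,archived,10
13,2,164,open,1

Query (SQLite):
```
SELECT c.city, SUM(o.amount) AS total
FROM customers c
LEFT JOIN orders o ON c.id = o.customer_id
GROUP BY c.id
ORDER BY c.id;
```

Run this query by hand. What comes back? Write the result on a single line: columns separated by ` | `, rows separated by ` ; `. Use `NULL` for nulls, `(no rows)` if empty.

Jaipur | 412 ; Kyoto | 1048 ; Kyoto | 378 ; Austin | 7 ; Porto | 159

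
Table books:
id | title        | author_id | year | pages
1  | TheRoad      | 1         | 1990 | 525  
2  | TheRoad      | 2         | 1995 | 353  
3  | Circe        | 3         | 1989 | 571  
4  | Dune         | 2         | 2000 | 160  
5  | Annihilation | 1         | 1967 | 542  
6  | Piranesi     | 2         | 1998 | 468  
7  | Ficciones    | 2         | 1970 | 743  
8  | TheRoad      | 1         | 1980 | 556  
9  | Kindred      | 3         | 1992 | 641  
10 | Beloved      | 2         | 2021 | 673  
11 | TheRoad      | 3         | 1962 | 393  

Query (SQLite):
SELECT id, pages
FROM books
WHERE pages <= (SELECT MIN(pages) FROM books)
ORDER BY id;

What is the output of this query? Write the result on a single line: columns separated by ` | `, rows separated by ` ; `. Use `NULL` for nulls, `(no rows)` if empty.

4 | 160

Scalar subquery: MIN(pages) over all books rows = 160.
Keep rows where pages <= that value.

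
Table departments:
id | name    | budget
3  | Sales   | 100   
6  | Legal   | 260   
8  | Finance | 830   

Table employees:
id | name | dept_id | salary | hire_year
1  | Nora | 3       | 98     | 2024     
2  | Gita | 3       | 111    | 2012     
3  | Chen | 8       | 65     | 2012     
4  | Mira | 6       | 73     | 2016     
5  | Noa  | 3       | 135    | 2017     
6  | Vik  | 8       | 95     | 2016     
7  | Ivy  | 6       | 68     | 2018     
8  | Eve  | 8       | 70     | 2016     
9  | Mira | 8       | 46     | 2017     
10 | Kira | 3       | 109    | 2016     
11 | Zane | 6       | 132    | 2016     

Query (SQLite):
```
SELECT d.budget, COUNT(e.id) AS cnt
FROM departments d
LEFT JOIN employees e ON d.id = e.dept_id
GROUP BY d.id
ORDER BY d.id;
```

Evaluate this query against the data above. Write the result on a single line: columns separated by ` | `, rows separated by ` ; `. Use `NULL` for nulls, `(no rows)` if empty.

100 | 4 ; 260 | 3 ; 830 | 4

LEFT JOIN keeps every departments row; unmatched ones get NULL for employees columns.
Group by departments.id and compute COUNT(e.id). COUNT(col) of an all-NULL group is 0.
  3: ids {1, 2, 5, 10} → COUNT(e.id)=4
  6: ids {4, 7, 11} → COUNT(e.id)=3
  8: ids {3, 6, 8, 9} → COUNT(e.id)=4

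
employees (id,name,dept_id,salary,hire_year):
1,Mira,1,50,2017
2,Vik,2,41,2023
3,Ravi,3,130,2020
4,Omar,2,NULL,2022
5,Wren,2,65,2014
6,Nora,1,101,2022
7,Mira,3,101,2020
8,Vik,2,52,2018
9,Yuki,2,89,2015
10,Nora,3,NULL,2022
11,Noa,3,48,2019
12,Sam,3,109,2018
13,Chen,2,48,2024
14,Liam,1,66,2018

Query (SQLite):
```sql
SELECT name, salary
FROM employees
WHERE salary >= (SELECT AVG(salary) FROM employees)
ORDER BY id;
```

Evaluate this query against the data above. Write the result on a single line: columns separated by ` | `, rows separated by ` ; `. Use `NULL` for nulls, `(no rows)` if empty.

Ravi | 130 ; Nora | 101 ; Mira | 101 ; Yuki | 89 ; Sam | 109

Scalar subquery: AVG(salary) over all employees rows = 75.0.
Keep rows where salary >= that value.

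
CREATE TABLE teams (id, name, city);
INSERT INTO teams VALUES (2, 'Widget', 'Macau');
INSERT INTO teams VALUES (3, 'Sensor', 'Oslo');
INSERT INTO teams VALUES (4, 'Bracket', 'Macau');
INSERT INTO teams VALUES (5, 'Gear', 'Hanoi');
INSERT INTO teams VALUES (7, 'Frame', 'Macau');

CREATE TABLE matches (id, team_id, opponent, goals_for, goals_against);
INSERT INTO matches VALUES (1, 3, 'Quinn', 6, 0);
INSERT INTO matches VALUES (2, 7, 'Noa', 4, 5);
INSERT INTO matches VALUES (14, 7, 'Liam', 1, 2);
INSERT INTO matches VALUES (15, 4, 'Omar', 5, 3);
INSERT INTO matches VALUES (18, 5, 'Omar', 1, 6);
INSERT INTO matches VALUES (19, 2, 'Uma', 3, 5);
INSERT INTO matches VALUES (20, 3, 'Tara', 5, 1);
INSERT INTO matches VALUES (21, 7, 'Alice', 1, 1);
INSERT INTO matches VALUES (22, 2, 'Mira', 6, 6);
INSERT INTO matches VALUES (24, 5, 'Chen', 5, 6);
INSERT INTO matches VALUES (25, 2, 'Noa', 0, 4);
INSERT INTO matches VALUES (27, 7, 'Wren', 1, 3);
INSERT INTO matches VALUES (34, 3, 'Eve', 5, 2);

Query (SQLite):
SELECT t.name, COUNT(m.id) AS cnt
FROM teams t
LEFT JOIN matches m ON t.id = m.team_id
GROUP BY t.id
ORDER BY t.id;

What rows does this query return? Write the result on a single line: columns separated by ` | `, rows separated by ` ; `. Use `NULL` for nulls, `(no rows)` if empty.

Widget | 3 ; Sensor | 3 ; Bracket | 1 ; Gear | 2 ; Frame | 4

LEFT JOIN keeps every teams row; unmatched ones get NULL for matches columns.
Group by teams.id and compute COUNT(m.id). COUNT(col) of an all-NULL group is 0.
  2: ids {19, 22, 25} → COUNT(m.id)=3
  3: ids {1, 20, 34} → COUNT(m.id)=3
  4: ids {15} → COUNT(m.id)=1
  5: ids {18, 24} → COUNT(m.id)=2
  7: ids {2, 14, 21, 27} → COUNT(m.id)=4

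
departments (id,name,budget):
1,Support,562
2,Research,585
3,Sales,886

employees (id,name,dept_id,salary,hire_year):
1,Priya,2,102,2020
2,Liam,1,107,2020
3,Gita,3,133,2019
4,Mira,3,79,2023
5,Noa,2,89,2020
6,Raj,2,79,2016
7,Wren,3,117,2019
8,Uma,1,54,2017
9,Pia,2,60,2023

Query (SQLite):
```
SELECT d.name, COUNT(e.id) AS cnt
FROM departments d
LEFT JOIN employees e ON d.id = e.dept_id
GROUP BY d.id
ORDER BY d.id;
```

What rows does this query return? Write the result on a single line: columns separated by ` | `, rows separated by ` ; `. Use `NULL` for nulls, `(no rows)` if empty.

Support | 2 ; Research | 4 ; Sales | 3

LEFT JOIN keeps every departments row; unmatched ones get NULL for employees columns.
Group by departments.id and compute COUNT(e.id). COUNT(col) of an all-NULL group is 0.
  1: ids {2, 8} → COUNT(e.id)=2
  2: ids {1, 5, 6, 9} → COUNT(e.id)=4
  3: ids {3, 4, 7} → COUNT(e.id)=3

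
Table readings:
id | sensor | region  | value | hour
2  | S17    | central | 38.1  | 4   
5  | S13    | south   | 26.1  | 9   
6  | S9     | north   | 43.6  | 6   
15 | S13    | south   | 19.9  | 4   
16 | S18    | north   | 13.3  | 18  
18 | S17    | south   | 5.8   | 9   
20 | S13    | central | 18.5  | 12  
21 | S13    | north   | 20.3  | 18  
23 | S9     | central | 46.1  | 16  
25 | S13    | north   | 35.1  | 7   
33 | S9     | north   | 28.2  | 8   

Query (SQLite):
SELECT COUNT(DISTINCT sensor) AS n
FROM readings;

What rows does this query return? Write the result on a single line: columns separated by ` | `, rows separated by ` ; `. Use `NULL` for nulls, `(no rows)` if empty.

4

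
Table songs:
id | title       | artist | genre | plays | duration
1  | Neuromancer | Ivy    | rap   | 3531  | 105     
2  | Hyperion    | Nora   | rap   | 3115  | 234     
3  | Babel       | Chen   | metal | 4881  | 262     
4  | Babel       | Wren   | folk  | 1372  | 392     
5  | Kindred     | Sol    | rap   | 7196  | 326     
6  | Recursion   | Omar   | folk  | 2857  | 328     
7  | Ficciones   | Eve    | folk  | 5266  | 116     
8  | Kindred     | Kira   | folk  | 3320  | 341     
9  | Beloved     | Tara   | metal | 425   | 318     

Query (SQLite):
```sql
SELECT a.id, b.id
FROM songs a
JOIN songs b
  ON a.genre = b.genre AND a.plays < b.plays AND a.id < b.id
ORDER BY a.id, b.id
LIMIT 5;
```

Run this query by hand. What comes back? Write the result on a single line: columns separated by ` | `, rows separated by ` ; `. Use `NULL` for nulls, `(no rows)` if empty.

Pairs (a,b) with same genre, a.plays < b.plays, a.id < b.id.
genre groups: folk:{4,6,7,8} metal:{3,9} rap:{1,2,5}
Ordered by (a.id, b.id); first 5.

1 | 5 ; 2 | 5 ; 4 | 6 ; 4 | 7 ; 4 | 8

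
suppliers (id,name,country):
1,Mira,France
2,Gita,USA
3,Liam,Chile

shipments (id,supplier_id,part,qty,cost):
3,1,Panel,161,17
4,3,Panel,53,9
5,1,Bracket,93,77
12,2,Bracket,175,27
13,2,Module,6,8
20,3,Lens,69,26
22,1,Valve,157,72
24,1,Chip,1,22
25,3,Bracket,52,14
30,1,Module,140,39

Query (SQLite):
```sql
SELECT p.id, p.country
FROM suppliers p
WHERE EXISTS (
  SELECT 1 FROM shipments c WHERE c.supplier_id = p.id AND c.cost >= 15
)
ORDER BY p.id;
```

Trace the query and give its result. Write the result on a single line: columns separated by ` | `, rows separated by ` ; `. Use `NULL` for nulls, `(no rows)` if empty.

For each suppliers row, check whether any shipments with matching supplier_id has cost >= 15.
Keep rows where that is true.

1 | France ; 2 | USA ; 3 | Chile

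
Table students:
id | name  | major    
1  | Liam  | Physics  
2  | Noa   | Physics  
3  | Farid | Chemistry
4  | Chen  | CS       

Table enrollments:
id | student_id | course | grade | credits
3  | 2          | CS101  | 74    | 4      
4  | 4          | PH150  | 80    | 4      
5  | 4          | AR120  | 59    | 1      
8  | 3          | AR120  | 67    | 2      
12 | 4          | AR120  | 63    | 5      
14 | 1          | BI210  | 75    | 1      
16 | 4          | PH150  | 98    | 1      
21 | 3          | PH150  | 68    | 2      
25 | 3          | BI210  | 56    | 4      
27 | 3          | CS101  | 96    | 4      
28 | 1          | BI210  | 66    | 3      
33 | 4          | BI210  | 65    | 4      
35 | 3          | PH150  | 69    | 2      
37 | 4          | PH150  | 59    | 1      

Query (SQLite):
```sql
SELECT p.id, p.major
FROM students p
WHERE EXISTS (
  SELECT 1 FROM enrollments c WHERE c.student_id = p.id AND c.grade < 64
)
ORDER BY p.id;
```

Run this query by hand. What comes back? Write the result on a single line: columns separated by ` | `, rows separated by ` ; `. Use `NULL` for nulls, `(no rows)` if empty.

For each students row, check whether any enrollments with matching student_id has grade < 64.
Keep rows where that is true.

3 | Chemistry ; 4 | CS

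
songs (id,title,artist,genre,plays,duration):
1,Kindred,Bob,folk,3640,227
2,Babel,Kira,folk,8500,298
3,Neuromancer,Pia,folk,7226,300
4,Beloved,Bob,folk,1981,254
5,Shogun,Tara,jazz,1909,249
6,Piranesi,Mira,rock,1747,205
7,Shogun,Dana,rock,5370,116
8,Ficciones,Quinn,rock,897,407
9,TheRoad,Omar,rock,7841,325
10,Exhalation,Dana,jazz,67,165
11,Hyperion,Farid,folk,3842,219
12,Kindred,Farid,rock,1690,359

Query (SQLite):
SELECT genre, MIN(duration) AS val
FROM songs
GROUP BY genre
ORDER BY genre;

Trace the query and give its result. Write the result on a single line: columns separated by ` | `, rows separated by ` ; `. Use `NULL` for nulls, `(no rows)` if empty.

folk | 219 ; jazz | 165 ; rock | 116

Partition songs by genre; compute MIN(duration) within each group.
  folk: ids {1, 2, 3, 4, 11} → MIN(duration)=219
  jazz: ids {5, 10} → MIN(duration)=165
  rock: ids {6, 7, 8, 9, 12} → MIN(duration)=116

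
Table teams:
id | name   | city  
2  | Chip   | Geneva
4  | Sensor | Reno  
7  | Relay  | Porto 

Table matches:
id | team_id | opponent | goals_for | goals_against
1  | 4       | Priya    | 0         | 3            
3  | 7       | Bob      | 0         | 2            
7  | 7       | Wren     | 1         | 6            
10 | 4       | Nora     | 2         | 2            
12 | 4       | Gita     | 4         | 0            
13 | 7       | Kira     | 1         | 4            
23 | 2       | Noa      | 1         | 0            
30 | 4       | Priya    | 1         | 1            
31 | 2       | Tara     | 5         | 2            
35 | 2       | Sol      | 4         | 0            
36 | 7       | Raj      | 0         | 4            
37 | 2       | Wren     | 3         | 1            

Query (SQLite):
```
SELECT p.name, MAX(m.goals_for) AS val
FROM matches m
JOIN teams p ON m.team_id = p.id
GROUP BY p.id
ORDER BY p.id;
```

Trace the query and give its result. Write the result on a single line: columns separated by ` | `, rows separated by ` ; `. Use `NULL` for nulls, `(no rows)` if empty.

Chip | 5 ; Sensor | 4 ; Relay | 1

Join each matches row to its teams via team_id.
Group joined rows by teams.id; compute MAX(m.goals_for) per group.
  2: ids {23, 31, 35, 37} → MAX(m.goals_for)=5
  4: ids {1, 10, 12, 30} → MAX(m.goals_for)=4
  7: ids {3, 7, 13, 36} → MAX(m.goals_for)=1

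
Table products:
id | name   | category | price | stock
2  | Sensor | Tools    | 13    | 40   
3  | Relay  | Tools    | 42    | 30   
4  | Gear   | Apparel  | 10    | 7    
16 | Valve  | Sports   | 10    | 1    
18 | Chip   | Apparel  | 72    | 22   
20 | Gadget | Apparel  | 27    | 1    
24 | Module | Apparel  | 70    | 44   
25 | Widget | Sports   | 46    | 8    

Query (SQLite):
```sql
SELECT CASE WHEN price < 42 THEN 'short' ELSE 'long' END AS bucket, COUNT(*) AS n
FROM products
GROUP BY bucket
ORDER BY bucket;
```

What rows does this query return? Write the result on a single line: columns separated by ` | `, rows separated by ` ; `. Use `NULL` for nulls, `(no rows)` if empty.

Bucket rows by price < 42 → 'short' else 'long'; count each bucket.

long | 4 ; short | 4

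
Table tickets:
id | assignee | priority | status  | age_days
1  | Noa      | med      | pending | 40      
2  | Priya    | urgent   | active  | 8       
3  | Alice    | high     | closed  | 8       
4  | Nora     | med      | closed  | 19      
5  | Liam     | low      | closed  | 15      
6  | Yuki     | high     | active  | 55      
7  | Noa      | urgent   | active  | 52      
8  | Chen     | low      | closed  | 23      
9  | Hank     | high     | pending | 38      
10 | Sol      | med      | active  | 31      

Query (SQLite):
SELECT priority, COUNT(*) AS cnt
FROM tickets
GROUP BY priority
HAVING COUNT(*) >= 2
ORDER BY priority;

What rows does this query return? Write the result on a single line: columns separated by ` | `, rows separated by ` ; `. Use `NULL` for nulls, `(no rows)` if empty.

high | 3 ; low | 2 ; med | 3 ; urgent | 2

Partition tickets by priority; compute COUNT(*) within each group.
HAVING: keep groups with count ≥ 2.
  high: ids {3, 6, 9} → COUNT(*)=3
  low: ids {5, 8} → COUNT(*)=2
  med: ids {1, 4, 10} → COUNT(*)=3
  urgent: ids {2, 7} → COUNT(*)=2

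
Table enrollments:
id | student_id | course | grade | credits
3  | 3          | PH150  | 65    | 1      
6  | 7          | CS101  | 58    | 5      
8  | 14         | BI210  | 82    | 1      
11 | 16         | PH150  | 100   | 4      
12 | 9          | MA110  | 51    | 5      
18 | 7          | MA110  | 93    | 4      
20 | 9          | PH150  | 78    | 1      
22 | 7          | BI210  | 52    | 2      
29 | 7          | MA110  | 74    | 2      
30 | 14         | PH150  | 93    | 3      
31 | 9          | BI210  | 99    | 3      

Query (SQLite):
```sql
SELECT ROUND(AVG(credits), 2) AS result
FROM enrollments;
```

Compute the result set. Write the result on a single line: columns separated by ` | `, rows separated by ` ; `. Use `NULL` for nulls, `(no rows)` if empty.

2.82

All credits values: [1, 5, 1, 4, 5, 4, 1, 2, 2, 3, 3].
AVG = 31 / 11 (rounded to 2 dp).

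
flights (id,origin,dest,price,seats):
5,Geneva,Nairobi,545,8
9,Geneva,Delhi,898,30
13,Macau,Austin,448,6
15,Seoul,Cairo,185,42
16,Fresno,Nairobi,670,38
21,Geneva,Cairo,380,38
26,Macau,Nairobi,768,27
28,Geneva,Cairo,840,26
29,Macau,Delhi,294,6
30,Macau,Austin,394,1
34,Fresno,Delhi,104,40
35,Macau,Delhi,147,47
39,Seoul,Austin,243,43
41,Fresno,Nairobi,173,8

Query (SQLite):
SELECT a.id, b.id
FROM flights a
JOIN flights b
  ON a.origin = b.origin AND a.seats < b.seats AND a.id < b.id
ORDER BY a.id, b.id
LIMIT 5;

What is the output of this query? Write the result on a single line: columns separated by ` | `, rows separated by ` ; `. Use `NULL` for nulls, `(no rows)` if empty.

Pairs (a,b) with same origin, a.seats < b.seats, a.id < b.id.
origin groups: Fresno:{16,34,41} Geneva:{5,9,21,28} Macau:{13,26,29,30,35} Seoul:{15,39}
Ordered by (a.id, b.id); first 5.

5 | 9 ; 5 | 21 ; 5 | 28 ; 9 | 21 ; 13 | 26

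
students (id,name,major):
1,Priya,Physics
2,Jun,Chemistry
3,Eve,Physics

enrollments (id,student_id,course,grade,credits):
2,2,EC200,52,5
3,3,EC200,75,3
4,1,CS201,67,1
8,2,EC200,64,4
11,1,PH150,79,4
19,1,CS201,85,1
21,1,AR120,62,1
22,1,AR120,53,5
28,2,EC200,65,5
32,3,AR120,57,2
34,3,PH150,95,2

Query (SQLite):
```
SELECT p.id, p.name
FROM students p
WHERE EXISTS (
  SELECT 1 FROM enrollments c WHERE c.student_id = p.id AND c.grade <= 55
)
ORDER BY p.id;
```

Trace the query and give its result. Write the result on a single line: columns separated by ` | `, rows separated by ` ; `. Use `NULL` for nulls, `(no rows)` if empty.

1 | Priya ; 2 | Jun

For each students row, check whether any enrollments with matching student_id has grade <= 55.
Keep rows where that is true.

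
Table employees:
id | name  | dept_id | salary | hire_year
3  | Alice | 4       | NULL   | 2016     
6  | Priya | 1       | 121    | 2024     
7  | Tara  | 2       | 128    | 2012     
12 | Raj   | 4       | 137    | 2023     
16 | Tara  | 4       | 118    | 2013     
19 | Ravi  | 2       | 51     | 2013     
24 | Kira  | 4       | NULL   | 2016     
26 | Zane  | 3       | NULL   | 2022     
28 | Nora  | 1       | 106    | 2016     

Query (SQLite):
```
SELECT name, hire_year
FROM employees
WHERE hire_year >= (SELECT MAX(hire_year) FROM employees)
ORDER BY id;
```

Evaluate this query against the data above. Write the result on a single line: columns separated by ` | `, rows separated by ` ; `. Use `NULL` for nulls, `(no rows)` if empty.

Priya | 2024

Scalar subquery: MAX(hire_year) over all employees rows = 2024.
Keep rows where hire_year >= that value.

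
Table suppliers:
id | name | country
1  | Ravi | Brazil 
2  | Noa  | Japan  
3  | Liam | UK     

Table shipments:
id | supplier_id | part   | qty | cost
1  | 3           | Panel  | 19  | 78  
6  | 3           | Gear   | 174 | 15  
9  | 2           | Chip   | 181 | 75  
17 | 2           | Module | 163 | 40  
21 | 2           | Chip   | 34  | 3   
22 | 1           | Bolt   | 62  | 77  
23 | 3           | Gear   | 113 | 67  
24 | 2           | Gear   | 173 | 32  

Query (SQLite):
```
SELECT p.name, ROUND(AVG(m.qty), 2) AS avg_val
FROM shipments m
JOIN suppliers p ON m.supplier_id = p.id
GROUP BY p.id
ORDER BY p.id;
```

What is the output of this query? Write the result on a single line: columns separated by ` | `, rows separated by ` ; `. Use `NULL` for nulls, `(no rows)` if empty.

Ravi | 62 ; Noa | 137.75 ; Liam | 102

Join each shipments row to its suppliers via supplier_id.
Group joined rows by suppliers.id; compute ROUND(AVG(m.qty), 2) per group.
  1: ids {22} → ROUND(AVG(m.qty), 2)=62
  2: ids {9, 17, 21, 24} → ROUND(AVG(m.qty), 2)=137.75
  3: ids {1, 6, 23} → ROUND(AVG(m.qty), 2)=102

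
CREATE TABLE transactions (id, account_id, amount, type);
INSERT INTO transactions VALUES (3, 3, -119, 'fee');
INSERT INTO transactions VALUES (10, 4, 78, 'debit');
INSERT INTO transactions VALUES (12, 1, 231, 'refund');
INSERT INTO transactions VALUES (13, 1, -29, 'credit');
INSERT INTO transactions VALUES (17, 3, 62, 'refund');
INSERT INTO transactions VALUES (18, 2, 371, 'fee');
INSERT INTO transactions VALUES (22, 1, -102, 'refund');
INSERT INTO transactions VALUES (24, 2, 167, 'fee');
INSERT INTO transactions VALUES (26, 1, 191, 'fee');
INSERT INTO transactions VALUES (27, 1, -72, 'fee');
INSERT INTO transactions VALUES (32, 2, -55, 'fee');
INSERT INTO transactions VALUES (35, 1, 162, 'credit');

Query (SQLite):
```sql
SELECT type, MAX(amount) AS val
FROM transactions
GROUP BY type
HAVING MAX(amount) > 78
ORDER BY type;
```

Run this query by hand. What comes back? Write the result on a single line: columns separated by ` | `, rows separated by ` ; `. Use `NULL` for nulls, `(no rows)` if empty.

credit | 162 ; fee | 371 ; refund | 231

Partition transactions by type; compute MAX(amount) within each group.
HAVING: keep groups where MAX(amount) > 78.
  credit: ids {13, 35} → MAX(amount)=162
  debit: ids {10} → MAX(amount)=78
  fee: ids {3, 18, 24, 26, 27, 32} → MAX(amount)=371
  refund: ids {12, 17, 22} → MAX(amount)=231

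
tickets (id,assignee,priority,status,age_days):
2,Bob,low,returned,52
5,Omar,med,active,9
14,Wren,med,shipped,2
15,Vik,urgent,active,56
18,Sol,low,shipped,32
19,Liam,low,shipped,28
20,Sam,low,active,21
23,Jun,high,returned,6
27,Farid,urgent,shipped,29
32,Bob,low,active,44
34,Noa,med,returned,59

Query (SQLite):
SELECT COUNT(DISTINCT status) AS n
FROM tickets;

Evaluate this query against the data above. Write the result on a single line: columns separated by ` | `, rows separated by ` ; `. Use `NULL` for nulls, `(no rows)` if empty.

Count distinct non-NULL status values.

3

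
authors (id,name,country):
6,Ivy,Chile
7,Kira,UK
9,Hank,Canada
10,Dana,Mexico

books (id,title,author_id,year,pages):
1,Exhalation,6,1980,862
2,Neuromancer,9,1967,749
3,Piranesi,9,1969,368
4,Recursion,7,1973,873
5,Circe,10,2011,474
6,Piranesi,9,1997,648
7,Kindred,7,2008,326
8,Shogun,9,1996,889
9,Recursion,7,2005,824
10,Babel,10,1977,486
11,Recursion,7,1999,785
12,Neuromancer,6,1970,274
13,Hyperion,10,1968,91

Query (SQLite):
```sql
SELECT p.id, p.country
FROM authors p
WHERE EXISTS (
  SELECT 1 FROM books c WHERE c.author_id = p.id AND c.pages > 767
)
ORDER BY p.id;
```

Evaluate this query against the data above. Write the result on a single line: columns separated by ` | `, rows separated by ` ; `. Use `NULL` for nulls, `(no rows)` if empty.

6 | Chile ; 7 | UK ; 9 | Canada

For each authors row, check whether any books with matching author_id has pages > 767.
Keep rows where that is true.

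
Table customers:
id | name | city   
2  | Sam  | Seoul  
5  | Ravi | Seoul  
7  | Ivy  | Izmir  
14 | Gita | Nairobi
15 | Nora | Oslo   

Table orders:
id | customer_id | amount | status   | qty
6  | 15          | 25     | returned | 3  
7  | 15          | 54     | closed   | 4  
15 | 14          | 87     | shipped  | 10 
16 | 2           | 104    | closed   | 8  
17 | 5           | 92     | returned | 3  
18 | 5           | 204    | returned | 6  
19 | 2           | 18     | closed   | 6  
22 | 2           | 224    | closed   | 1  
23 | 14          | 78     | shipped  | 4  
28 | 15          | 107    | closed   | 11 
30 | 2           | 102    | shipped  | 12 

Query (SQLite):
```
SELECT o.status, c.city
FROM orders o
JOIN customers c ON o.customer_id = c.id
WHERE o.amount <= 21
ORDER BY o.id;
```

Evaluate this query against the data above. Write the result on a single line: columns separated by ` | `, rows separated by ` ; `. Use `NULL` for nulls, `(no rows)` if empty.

Each orders row matches the customers row where customer_id = customers.id.
Then keep rows with o.amount <= 21.

closed | Seoul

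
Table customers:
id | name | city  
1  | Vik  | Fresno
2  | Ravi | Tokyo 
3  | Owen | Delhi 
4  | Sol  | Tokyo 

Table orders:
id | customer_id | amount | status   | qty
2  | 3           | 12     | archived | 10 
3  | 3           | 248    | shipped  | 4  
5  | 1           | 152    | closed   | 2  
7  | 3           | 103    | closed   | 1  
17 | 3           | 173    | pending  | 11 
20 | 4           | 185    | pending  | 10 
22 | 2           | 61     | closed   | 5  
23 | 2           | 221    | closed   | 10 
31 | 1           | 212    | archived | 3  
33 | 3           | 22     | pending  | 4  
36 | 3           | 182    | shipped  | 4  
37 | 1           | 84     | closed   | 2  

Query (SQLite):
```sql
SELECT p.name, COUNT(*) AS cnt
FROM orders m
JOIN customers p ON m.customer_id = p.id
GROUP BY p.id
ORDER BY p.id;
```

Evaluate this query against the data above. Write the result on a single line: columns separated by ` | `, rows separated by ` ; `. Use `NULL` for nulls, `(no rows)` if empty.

Vik | 3 ; Ravi | 2 ; Owen | 6 ; Sol | 1

Join each orders row to its customers via customer_id.
Group joined rows by customers.id; compute COUNT(*) per group.
  1: ids {5, 31, 37} → COUNT(*)=3
  2: ids {22, 23} → COUNT(*)=2
  3: ids {2, 3, 7, 17, 33, 36} → COUNT(*)=6
  4: ids {20} → COUNT(*)=1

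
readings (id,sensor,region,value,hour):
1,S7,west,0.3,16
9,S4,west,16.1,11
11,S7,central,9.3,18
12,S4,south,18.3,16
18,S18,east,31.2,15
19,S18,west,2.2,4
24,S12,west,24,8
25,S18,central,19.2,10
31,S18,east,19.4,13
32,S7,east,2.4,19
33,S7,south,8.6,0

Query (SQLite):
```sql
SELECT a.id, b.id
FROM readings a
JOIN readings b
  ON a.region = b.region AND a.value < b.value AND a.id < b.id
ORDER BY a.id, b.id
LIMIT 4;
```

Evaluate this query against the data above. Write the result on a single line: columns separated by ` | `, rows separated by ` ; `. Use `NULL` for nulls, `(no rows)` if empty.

1 | 9 ; 1 | 19 ; 1 | 24 ; 9 | 24

Pairs (a,b) with same region, a.value < b.value, a.id < b.id.
region groups: central:{11,25} east:{18,31,32} south:{12,33} west:{1,9,19,24}
Ordered by (a.id, b.id); first 4.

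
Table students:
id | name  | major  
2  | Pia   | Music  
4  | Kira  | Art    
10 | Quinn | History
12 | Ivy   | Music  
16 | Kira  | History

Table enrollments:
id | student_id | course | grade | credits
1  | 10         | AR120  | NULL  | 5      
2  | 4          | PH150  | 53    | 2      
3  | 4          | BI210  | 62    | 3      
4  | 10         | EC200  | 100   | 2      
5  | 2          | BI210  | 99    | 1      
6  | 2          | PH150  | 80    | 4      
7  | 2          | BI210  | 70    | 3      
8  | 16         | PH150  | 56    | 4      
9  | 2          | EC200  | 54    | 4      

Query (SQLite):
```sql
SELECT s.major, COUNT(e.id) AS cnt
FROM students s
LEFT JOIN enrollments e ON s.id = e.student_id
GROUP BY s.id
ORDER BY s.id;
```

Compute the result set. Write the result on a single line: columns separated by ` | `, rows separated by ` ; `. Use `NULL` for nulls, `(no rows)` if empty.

LEFT JOIN keeps every students row; unmatched ones get NULL for enrollments columns.
Group by students.id and compute COUNT(e.id). COUNT(col) of an all-NULL group is 0.
  2: ids {5, 6, 7, 9} → COUNT(e.id)=4
  4: ids {2, 3} → COUNT(e.id)=2
  10: ids {1, 4} → COUNT(e.id)=2
  12: ids {—} → COUNT(e.id)=0
  16: ids {8} → COUNT(e.id)=1

Music | 4 ; Art | 2 ; History | 2 ; Music | 0 ; History | 1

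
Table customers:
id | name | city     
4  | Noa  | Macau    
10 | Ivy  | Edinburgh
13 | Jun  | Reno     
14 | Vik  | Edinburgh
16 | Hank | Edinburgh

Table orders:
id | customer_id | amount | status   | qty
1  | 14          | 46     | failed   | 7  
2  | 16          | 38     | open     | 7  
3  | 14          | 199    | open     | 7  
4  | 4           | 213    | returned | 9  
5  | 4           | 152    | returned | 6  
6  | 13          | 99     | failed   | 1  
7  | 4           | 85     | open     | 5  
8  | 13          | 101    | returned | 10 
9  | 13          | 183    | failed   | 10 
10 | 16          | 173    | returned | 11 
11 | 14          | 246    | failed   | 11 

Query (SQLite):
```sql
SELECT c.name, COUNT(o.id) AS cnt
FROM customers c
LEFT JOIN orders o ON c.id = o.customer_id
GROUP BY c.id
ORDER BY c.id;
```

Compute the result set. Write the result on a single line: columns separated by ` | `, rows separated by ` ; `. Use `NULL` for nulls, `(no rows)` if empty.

Noa | 3 ; Ivy | 0 ; Jun | 3 ; Vik | 3 ; Hank | 2

LEFT JOIN keeps every customers row; unmatched ones get NULL for orders columns.
Group by customers.id and compute COUNT(o.id). COUNT(col) of an all-NULL group is 0.
  4: ids {4, 5, 7} → COUNT(o.id)=3
  10: ids {—} → COUNT(o.id)=0
  13: ids {6, 8, 9} → COUNT(o.id)=3
  14: ids {1, 3, 11} → COUNT(o.id)=3
  16: ids {2, 10} → COUNT(o.id)=2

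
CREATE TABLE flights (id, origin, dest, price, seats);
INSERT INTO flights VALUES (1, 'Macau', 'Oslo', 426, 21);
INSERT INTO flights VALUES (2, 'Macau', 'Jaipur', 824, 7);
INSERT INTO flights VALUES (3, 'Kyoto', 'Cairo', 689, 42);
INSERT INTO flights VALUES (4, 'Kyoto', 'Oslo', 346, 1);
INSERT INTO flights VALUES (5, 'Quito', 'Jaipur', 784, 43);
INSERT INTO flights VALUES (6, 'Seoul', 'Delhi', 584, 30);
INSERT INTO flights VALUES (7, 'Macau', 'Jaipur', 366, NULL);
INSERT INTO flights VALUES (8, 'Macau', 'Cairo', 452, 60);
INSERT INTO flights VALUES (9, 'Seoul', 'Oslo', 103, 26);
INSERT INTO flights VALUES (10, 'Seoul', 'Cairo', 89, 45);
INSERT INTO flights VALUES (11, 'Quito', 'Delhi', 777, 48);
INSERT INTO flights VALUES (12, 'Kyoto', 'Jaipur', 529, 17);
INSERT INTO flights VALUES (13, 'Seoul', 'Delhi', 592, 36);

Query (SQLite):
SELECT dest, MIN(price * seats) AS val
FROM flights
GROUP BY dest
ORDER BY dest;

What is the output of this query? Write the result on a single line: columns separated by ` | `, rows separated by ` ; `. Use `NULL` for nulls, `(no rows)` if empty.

Cairo | 4005 ; Delhi | 17520 ; Jaipur | 5768 ; Oslo | 346

For each row compute price * seats.
Group by dest; take MIN of the expression per group.
  Cairo: ids {3, 8, 10} → MIN(price * seats)=4005
  Delhi: ids {6, 11, 13} → MIN(price * seats)=17520
  Jaipur: ids {2, 5, 7, 12} → MIN(price * seats)=5768
  Oslo: ids {1, 4, 9} → MIN(price * seats)=346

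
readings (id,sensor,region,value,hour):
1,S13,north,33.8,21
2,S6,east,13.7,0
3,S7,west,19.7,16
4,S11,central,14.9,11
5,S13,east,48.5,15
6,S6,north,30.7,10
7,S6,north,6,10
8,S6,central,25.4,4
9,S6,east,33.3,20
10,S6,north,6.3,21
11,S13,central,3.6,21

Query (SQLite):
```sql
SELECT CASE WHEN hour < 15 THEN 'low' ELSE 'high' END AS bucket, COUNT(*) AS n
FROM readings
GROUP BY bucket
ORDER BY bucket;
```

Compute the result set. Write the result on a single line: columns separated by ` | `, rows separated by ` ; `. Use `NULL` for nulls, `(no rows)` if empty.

high | 6 ; low | 5

Bucket rows by hour < 15 → 'low' else 'high'; count each bucket.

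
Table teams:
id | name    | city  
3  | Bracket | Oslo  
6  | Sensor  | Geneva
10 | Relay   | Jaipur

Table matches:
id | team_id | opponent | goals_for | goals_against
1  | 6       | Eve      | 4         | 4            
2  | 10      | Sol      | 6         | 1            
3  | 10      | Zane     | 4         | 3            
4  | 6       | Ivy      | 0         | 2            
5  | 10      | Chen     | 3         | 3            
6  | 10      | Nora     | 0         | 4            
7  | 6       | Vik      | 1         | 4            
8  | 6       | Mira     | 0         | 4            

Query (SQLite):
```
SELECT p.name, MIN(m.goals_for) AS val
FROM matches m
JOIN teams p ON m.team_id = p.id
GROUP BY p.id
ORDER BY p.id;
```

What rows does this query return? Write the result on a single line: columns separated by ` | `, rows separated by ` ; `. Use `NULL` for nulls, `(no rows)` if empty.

Sensor | 0 ; Relay | 0

Join each matches row to its teams via team_id.
Group joined rows by teams.id; compute MIN(m.goals_for) per group.
  6: ids {1, 4, 7, 8} → MIN(m.goals_for)=0
  10: ids {2, 3, 5, 6} → MIN(m.goals_for)=0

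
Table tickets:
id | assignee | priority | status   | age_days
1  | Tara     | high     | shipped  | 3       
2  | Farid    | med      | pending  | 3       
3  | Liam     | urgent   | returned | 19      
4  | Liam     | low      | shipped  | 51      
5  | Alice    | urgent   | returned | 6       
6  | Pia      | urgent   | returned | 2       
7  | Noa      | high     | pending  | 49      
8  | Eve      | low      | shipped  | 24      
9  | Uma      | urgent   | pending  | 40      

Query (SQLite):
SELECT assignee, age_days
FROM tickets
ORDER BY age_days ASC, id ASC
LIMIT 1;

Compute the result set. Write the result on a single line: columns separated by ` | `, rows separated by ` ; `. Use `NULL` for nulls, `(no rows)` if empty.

Pia | 2

Sort by age_days asc, tiebreak id asc: (2, id=6), (3, id=1), (3, id=2), (6, id=5) …. Take first 1.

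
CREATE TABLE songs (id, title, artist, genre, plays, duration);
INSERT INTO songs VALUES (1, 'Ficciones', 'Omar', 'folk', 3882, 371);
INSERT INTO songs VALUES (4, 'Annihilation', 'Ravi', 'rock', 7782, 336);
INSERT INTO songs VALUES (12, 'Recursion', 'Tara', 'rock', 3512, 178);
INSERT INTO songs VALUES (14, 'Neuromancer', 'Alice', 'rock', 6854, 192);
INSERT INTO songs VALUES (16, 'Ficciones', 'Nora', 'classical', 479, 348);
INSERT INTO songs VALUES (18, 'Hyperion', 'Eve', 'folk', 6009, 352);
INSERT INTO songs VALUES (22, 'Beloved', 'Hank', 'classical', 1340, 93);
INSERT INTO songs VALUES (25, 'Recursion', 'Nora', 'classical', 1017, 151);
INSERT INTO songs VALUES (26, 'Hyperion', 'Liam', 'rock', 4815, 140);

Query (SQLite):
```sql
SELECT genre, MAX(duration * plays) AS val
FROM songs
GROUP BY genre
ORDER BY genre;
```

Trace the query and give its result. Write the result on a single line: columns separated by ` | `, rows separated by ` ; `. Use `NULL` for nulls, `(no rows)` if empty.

For each row compute duration * plays.
Group by genre; take MAX of the expression per group.
  classical: ids {16, 22, 25} → MAX(duration * plays)=166692
  folk: ids {1, 18} → MAX(duration * plays)=2115168
  rock: ids {4, 12, 14, 26} → MAX(duration * plays)=2614752

classical | 166692 ; folk | 2115168 ; rock | 2614752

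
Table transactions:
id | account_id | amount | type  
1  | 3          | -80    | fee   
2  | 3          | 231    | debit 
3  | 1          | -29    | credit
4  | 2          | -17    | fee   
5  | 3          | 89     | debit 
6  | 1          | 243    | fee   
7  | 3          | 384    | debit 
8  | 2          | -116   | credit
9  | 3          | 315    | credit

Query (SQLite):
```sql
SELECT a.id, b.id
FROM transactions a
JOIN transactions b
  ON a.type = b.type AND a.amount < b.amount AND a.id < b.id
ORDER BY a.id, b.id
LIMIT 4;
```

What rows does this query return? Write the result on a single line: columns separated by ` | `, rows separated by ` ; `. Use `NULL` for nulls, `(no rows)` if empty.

1 | 4 ; 1 | 6 ; 2 | 7 ; 3 | 9

Pairs (a,b) with same type, a.amount < b.amount, a.id < b.id.
type groups: credit:{3,8,9} debit:{2,5,7} fee:{1,4,6}
Ordered by (a.id, b.id); first 4.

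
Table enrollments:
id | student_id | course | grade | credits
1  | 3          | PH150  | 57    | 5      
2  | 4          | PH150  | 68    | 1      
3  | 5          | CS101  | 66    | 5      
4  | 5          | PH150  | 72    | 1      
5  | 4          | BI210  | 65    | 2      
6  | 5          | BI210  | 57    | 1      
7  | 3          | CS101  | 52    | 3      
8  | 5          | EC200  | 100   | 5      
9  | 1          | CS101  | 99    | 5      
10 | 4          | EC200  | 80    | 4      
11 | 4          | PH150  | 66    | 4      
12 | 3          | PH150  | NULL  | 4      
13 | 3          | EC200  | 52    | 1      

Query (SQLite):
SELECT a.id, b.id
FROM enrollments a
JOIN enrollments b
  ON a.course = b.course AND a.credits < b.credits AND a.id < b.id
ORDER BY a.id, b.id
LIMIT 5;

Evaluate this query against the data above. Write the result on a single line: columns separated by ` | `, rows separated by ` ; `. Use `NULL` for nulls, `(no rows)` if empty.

2 | 11 ; 2 | 12 ; 4 | 11 ; 4 | 12 ; 7 | 9

Pairs (a,b) with same course, a.credits < b.credits, a.id < b.id.
course groups: BI210:{5,6} CS101:{3,7,9} EC200:{8,10,13} PH150:{1,2,4,11,12}
Ordered by (a.id, b.id); first 5.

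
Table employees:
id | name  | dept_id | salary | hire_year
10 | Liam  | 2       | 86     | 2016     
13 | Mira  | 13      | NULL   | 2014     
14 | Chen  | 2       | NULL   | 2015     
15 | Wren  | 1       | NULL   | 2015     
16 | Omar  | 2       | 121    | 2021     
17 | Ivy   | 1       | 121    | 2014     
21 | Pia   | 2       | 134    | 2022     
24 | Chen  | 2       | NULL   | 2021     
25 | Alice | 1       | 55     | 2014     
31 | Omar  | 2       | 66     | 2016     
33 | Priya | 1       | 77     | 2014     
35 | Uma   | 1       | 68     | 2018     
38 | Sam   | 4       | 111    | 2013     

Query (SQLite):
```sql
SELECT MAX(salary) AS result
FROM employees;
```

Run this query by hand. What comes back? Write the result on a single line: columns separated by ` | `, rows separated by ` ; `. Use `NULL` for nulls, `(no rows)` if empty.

All salary values: [86, NULL, NULL, NULL, 121, 121, 134, NULL, 55, 66, 77, 68, 111].
MAX of non-NULL values = 134.

134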